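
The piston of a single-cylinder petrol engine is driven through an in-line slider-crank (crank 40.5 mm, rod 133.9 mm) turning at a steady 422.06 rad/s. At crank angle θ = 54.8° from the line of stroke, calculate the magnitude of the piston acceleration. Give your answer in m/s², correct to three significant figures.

ω = 422.1 rad/s
x(θ) = r cosθ + √(L² − r² sin²θ); with ω constant, a = ω²·d²x/dθ².
d²x/dθ² = −r cosθ − r²(cos2θ)/√u − r⁴ sin²2θ/(4u^{3/2}),  u = L² − r² sin²θ = 0.016834 m².
Substituting r = 0.0405 m, L = 0.1339 m, θ = 54.8°: d²x/dθ² = -0.019378 m.
a = ω²·d²x/dθ² = (422.1)²·(-0.019378) = -3451.9 m/s²;  |a| = 3451.9 m/s².

3450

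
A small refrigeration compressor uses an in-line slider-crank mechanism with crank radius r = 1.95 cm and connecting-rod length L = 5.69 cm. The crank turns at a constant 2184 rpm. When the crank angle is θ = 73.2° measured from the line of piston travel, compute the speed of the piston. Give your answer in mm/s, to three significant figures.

4720

ω = 2π·2184/60 = 228.7 rad/s
For an in-line slider-crank, x = r cosθ + √(L² − r² sin²θ), so v = −rω sinθ·[1 + r cosθ/√(L² − r² sin²θ)].
With r = 0.0195 m, L = 0.0569 m, θ = 73.2°: √(L² − r² sin²θ) = 0.053751 m.
v = −0.0195·228.7·0.95732·[1 + 0.0195·0.28903/0.053751] = -4.7171 m/s.
|v| = 4.7171 m/s = 4717.1 mm/s.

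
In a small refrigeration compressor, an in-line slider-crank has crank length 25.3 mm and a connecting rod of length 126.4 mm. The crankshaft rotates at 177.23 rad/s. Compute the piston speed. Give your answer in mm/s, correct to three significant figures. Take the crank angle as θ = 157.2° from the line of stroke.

ω = 177.2 rad/s
For an in-line slider-crank, x = r cosθ + √(L² − r² sin²θ), so v = −rω sinθ·[1 + r cosθ/√(L² − r² sin²θ)].
With r = 0.0253 m, L = 0.1264 m, θ = 157.2°: √(L² − r² sin²θ) = 0.12602 m.
v = −0.0253·177.2·0.38752·[1 + 0.0253·-0.92186/0.12602] = -1.416 m/s.
|v| = 1.416 m/s = 1416 mm/s.

1420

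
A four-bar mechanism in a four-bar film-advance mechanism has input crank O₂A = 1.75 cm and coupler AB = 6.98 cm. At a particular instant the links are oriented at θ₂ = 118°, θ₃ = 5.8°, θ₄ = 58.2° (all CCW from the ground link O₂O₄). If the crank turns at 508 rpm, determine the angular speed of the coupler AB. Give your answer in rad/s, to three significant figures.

ω₂ = 53.2 rad/s (from 508 rpm).
Differentiating the loop-closure r₂e^{iθ₂}+r₃e^{iθ₃}=r₁+r₄e^{iθ₄} gives r₂ω₂e^{iθ₂}+r₃ω₃e^{iθ₃}=r₄ω₄e^{iθ₄}.
Eliminating the other unknown: ω₃ = r₂ω₂ sin(θ₄−θ₂) / [r₃ sin(θ₃−θ₄)].
Numerator sine = -0.86427; denominator sine = -0.79229.
Result = 0.0175·53.2·(-0.86427) / (0.0698·(-0.79229)) = +14.549 rad/s; magnitude 14.549 rad/s.

14.5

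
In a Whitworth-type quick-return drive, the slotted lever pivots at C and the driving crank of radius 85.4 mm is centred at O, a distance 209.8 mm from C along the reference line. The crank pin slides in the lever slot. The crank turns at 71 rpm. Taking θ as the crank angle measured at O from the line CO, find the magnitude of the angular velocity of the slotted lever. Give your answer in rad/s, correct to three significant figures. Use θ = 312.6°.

ω = 7.435 rad/s (from 71 rpm).
Crank pin A relative to C: A = (d + r cosθ, r sinθ); lever angle φ = atan2(r sinθ, d + r cosθ).
Differentiating tanφ: φ̇ = rω(d cosθ + r)/(d² + r² + 2dr cosθ).
d² + r² + 2dr cosθ = |CA|² = 0.0755643 m²;  d cosθ + r = +0.22741 m.
|ω_lever| = |0.0854·7.435·+0.22741| / 0.0755643 = 1.9109 rad/s.

1.91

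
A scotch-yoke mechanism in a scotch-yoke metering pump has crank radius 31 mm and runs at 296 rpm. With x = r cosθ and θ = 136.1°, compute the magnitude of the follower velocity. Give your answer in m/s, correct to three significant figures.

ω = 31 rad/s (from 296 rpm).
x = r cosθ ⇒ ẋ = −rω sinθ.
|v| = rω|sinθ| = 0.031·31·|sin 136.1°| = 0.6663 m/s.

0.666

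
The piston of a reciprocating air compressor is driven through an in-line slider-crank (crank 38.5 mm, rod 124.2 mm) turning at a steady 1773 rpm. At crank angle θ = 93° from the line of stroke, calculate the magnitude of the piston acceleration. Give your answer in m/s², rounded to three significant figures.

500

ω = 2π·1773/60 = 185.7 rad/s
x(θ) = r cosθ + √(L² − r² sin²θ); with ω constant, a = ω²·d²x/dθ².
d²x/dθ² = −r cosθ − r²(cos2θ)/√u − r⁴ sin²2θ/(4u^{3/2}),  u = L² − r² sin²θ = 0.0139474 m².
Substituting r = 0.0385 m, L = 0.1242 m, θ = 93°: d²x/dθ² = +0.014493 m.
a = ω²·d²x/dθ² = (185.7)²·(+0.014493) = +499.63 m/s²;  |a| = 499.63 m/s².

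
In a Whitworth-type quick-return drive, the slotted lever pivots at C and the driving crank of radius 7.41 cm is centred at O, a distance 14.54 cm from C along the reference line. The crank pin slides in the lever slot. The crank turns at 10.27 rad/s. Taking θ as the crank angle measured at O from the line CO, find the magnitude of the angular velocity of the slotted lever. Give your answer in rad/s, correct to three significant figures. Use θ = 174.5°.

ω = 10.27 rad/s
Crank pin A relative to C: A = (d + r cosθ, r sinθ); lever angle φ = atan2(r sinθ, d + r cosθ).
Differentiating tanφ: φ̇ = rω(d cosθ + r)/(d² + r² + 2dr cosθ).
d² + r² + 2dr cosθ = |CA|² = 0.00518289 m²;  d cosθ + r = -0.070631 m.
|ω_lever| = |0.0741·10.27·-0.070631| / 0.00518289 = 10.371 rad/s.

10.4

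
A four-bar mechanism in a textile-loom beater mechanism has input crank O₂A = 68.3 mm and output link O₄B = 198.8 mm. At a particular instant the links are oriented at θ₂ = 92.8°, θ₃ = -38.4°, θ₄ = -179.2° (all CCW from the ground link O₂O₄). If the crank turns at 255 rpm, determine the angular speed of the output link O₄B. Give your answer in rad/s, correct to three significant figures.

10.9

ω₂ = 26.7 rad/s (from 255 rpm).
Differentiating the loop-closure r₂e^{iθ₂}+r₃e^{iθ₃}=r₁+r₄e^{iθ₄} gives r₂ω₂e^{iθ₂}+r₃ω₃e^{iθ₃}=r₄ω₄e^{iθ₄}.
Eliminating the other unknown: ω₄ = r₂ω₂ sin(θ₂−θ₃) / [r₄ sin(θ₄−θ₃)].
Numerator sine = +0.75241; denominator sine = -0.63203.
Result = 0.0683·26.7·(+0.75241) / (0.1988·(-0.63203)) = -10.922 rad/s; magnitude 10.922 rad/s.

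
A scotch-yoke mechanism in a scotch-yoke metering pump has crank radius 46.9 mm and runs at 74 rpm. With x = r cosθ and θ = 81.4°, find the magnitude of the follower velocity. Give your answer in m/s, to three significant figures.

0.359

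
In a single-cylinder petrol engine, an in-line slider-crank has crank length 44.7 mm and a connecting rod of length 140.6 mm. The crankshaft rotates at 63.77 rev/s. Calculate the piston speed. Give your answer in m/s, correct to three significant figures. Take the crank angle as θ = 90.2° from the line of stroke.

17.9

ω = 2π·63.8 = 400.7 rad/s
For an in-line slider-crank, x = r cosθ + √(L² − r² sin²θ), so v = −rω sinθ·[1 + r cosθ/√(L² − r² sin²θ)].
With r = 0.0447 m, L = 0.1406 m, θ = 90.2°: √(L² − r² sin²θ) = 0.13331 m.
v = −0.0447·400.7·0.99999·[1 + 0.0447·-0.00349/0.13331] = -17.889 m/s.
|v| = 17.889 m/s.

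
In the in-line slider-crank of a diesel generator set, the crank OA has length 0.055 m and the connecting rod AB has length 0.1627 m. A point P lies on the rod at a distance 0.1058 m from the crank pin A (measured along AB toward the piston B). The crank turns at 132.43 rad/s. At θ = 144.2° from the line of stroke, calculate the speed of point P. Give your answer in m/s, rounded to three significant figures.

ω = 132.4 rad/s.  Crank-pin speed |V_A| = rω = 7.2837 m/s, perpendicular to OA.
Rod angle: sinφ = −(r/L) sinθ ⇒ φ = -11.405°; ω_rod = −rω cosθ/√(L²−r²sin²θ) = +37.041 rad/s.
V_P = V_A + ω_rod × AP, with AP = 0.1058 m along the rod.
Components: V_Px = −rω sinθ − a·ω_rod·sinφ = -3.4857 m/s;  V_Py = rω cosθ + a·ω_rod·cosφ = -2.066 m/s.
|V_P| = √(V_Px² + V_Py²) = 4.052 m/s.

4.05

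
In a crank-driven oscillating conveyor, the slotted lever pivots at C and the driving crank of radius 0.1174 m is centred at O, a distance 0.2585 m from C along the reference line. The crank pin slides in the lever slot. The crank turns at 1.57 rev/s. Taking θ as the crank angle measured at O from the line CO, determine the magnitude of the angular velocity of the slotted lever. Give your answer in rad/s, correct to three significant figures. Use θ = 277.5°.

ω = 9.865 rad/s (from 1.57 rev/s).
Crank pin A relative to C: A = (d + r cosθ, r sinθ); lever angle φ = atan2(r sinθ, d + r cosθ).
Differentiating tanφ: φ̇ = rω(d cosθ + r)/(d² + r² + 2dr cosθ).
d² + r² + 2dr cosθ = |CA|² = 0.0885274 m²;  d cosθ + r = +0.15114 m.
|ω_lever| = |0.1174·9.865·+0.15114| / 0.0885274 = 1.9772 rad/s.

1.98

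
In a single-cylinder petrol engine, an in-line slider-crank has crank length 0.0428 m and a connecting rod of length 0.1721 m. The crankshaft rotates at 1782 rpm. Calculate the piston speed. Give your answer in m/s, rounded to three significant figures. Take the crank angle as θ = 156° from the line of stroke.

2.51

ω = 2π·1782/60 = 186.6 rad/s
For an in-line slider-crank, x = r cosθ + √(L² − r² sin²θ), so v = −rω sinθ·[1 + r cosθ/√(L² − r² sin²θ)].
With r = 0.0428 m, L = 0.1721 m, θ = 156°: √(L² − r² sin²θ) = 0.17122 m.
v = −0.0428·186.6·0.40674·[1 + 0.0428·-0.91355/0.17122] = -2.5067 m/s.
|v| = 2.5067 m/s.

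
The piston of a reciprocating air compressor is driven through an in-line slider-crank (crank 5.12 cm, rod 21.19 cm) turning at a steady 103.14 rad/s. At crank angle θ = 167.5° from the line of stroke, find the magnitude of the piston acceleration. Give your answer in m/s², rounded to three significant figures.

ω = 103.1 rad/s
x(θ) = r cosθ + √(L² − r² sin²θ); with ω constant, a = ω²·d²x/dθ².
d²x/dθ² = −r cosθ − r²(cos2θ)/√u − r⁴ sin²2θ/(4u^{3/2}),  u = L² − r² sin²θ = 0.0447788 m².
Substituting r = 0.0512 m, L = 0.2119 m, θ = 167.5°: d²x/dθ² = +0.038727 m.
a = ω²·d²x/dθ² = (103.1)²·(+0.038727) = +411.97 m/s²;  |a| = 411.97 m/s².

412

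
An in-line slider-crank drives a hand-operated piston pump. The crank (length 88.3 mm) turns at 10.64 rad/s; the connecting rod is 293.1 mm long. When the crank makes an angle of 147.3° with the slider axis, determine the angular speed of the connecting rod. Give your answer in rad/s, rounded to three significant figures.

ω = 10.64 rad/s
The rod makes angle φ with the slider axis where L sinφ = r sinθ; differentiating, L cosφ·φ̇ = r ω cosθ.
L cosφ = √(L² − r² sin²θ) = 0.28919 m.
|ω_rod| = r ω |cosθ| / √(L² − r² sin²θ) = 0.0883·10.64·0.84151/0.28919 = 2.7339 rad/s.

2.73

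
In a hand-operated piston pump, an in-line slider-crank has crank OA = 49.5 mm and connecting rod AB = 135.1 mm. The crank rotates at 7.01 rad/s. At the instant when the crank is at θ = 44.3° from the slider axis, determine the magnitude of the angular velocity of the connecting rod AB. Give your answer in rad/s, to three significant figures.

1.90

ω = 7.01 rad/s
The rod makes angle φ with the slider axis where L sinφ = r sinθ; differentiating, L cosφ·φ̇ = r ω cosθ.
L cosφ = √(L² − r² sin²θ) = 0.1306 m.
|ω_rod| = r ω |cosθ| / √(L² − r² sin²θ) = 0.0495·7.01·0.71569/0.1306 = 1.9015 rad/s.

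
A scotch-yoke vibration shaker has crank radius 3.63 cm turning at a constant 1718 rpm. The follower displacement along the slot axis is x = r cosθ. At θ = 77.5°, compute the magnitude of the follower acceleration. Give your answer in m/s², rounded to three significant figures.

254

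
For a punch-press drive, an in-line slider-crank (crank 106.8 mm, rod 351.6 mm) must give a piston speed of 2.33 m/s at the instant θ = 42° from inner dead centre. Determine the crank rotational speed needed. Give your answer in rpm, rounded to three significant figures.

253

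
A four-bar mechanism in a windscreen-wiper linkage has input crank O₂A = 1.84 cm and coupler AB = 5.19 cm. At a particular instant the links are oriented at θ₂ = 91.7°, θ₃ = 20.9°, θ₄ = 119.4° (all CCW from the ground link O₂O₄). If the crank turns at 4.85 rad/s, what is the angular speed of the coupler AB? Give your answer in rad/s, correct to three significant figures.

ω₂ = 4.85 rad/s
Differentiating the loop-closure r₂e^{iθ₂}+r₃e^{iθ₃}=r₁+r₄e^{iθ₄} gives r₂ω₂e^{iθ₂}+r₃ω₃e^{iθ₃}=r₄ω₄e^{iθ₄}.
Eliminating the other unknown: ω₃ = r₂ω₂ sin(θ₄−θ₂) / [r₃ sin(θ₃−θ₄)].
Numerator sine = +0.46484; denominator sine = -0.98902.
Result = 0.0184·4.85·(+0.46484) / (0.0519·(-0.98902)) = -0.80815 rad/s; magnitude 0.80815 rad/s.

0.808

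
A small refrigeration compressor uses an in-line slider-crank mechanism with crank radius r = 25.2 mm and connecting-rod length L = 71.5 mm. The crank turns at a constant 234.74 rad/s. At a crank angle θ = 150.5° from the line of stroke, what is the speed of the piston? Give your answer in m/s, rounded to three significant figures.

2.01

ω = 234.7 rad/s
For an in-line slider-crank, x = r cosθ + √(L² − r² sin²θ), so v = −rω sinθ·[1 + r cosθ/√(L² − r² sin²θ)].
With r = 0.0252 m, L = 0.0715 m, θ = 150.5°: √(L² − r² sin²θ) = 0.070415 m.
v = −0.0252·234.7·0.49242·[1 + 0.0252·-0.87036/0.070415] = -2.0056 m/s.
|v| = 2.0056 m/s.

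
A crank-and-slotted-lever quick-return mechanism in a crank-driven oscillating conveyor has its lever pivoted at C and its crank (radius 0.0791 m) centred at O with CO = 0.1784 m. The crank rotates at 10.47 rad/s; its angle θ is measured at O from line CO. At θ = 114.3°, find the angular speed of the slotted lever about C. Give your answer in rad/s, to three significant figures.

0.178

ω = 10.47 rad/s
Crank pin A relative to C: A = (d + r cosθ, r sinθ); lever angle φ = atan2(r sinθ, d + r cosθ).
Differentiating tanφ: φ̇ = rω(d cosθ + r)/(d² + r² + 2dr cosθ).
d² + r² + 2dr cosθ = |CA|² = 0.0264692 m²;  d cosθ + r = +0.0056858 m.
|ω_lever| = |0.0791·10.47·+0.0056858| / 0.0264692 = 0.1779 rad/s.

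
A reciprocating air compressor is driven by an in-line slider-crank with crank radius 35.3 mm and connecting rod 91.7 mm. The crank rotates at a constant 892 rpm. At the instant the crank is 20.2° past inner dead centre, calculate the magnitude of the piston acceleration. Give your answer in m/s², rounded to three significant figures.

ω = 2π·892/60 = 93.41 rad/s
x(θ) = r cosθ + √(L² − r² sin²θ); with ω constant, a = ω²·d²x/dθ².
d²x/dθ² = −r cosθ − r²(cos2θ)/√u − r⁴ sin²2θ/(4u^{3/2}),  u = L² − r² sin²θ = 0.00826032 m².
Substituting r = 0.0353 m, L = 0.0917 m, θ = 20.2°: d²x/dθ² = -0.043787 m.
a = ω²·d²x/dθ² = (93.41)²·(-0.043787) = -382.06 m/s²;  |a| = 382.06 m/s².

382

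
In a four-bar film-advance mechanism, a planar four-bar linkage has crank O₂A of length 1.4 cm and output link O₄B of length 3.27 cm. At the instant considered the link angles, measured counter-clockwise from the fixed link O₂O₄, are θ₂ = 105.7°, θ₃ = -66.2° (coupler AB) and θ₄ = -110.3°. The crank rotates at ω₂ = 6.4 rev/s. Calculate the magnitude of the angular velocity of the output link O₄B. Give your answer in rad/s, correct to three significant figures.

3.49

ω₂ = 40.21 rad/s (from 6.4 rev/s).
Differentiating the loop-closure r₂e^{iθ₂}+r₃e^{iθ₃}=r₁+r₄e^{iθ₄} gives r₂ω₂e^{iθ₂}+r₃ω₃e^{iθ₃}=r₄ω₄e^{iθ₄}.
Eliminating the other unknown: ω₄ = r₂ω₂ sin(θ₂−θ₃) / [r₄ sin(θ₄−θ₃)].
Numerator sine = +0.14090; denominator sine = -0.69591.
Result = 0.014·40.21·(+0.14090) / (0.0327·(-0.69591)) = -3.4858 rad/s; magnitude 3.4858 rad/s.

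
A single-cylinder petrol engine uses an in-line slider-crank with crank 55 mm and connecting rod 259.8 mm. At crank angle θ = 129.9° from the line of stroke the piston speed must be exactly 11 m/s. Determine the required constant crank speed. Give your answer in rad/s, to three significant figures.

302

For an in-line slider-crank, |v_piston| = rω|sinθ|·[1 + r cosθ/√(L² − r² sin²θ)].
With r = 0.055 m, L = 0.2598 m, θ = 129.9°: the bracketed kinematic factor |dx/dθ| = 0.036387 m.
ω = v/|dx/dθ| = 11/0.036387 = 302.3 rad/s.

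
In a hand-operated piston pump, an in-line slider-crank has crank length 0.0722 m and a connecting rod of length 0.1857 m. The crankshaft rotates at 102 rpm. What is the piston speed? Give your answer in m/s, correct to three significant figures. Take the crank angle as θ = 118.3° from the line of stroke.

0.546

ω = 2π·102/60 = 10.68 rad/s
For an in-line slider-crank, x = r cosθ + √(L² − r² sin²θ), so v = −rω sinθ·[1 + r cosθ/√(L² − r² sin²θ)].
With r = 0.0722 m, L = 0.1857 m, θ = 118.3°: √(L² − r² sin²θ) = 0.17448 m.
v = −0.0722·10.68·0.88048·[1 + 0.0722·-0.47409/0.17448] = -0.54581 m/s.
|v| = 0.54581 m/s.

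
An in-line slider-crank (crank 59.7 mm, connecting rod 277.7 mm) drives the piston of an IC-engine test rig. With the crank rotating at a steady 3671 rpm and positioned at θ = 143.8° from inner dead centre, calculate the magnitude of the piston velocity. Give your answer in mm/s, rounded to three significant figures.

ω = 2π·3671/60 = 384.4 rad/s
For an in-line slider-crank, x = r cosθ + √(L² − r² sin²θ), so v = −rω sinθ·[1 + r cosθ/√(L² − r² sin²θ)].
With r = 0.0597 m, L = 0.2777 m, θ = 143.8°: √(L² − r² sin²θ) = 0.27545 m.
v = −0.0597·384.4·0.59061·[1 + 0.0597·-0.80696/0.27545] = -11.184 m/s.
|v| = 11.184 m/s = 11184 mm/s.

11200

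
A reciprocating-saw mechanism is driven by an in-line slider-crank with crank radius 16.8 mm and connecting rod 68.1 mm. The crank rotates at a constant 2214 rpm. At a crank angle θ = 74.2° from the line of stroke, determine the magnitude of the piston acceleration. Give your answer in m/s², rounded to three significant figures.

51.6

ω = 2π·2214/60 = 231.8 rad/s
x(θ) = r cosθ + √(L² − r² sin²θ); with ω constant, a = ω²·d²x/dθ².
d²x/dθ² = −r cosθ − r²(cos2θ)/√u − r⁴ sin²2θ/(4u^{3/2}),  u = L² − r² sin²θ = 0.00437629 m².
Substituting r = 0.0168 m, L = 0.0681 m, θ = 74.2°: d²x/dθ² = -0.00095936 m.
a = ω²·d²x/dθ² = (231.8)²·(-0.00095936) = -51.569 m/s²;  |a| = 51.569 m/s².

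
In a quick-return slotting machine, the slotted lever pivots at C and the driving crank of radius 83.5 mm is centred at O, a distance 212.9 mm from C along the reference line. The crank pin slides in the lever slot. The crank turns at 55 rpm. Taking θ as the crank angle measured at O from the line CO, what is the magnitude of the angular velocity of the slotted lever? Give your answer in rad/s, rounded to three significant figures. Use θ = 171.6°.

3.57

ω = 5.76 rad/s (from 55 rpm).
Crank pin A relative to C: A = (d + r cosθ, r sinθ); lever angle φ = atan2(r sinθ, d + r cosθ).
Differentiating tanφ: φ̇ = rω(d cosθ + r)/(d² + r² + 2dr cosθ).
d² + r² + 2dr cosθ = |CA|² = 0.0171258 m²;  d cosθ + r = -0.12712 m.
|ω_lever| = |0.0835·5.76·-0.12712| / 0.0171258 = 3.5697 rad/s.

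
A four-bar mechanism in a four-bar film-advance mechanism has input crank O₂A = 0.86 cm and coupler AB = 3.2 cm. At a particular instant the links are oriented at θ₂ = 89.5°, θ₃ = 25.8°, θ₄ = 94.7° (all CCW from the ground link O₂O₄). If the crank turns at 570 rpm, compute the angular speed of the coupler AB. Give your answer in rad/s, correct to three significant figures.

ω₂ = 59.69 rad/s (from 570 rpm).
Differentiating the loop-closure r₂e^{iθ₂}+r₃e^{iθ₃}=r₁+r₄e^{iθ₄} gives r₂ω₂e^{iθ₂}+r₃ω₃e^{iθ₃}=r₄ω₄e^{iθ₄}.
Eliminating the other unknown: ω₃ = r₂ω₂ sin(θ₄−θ₂) / [r₃ sin(θ₃−θ₄)].
Numerator sine = +0.09063; denominator sine = -0.93295.
Result = 0.0086·59.69·(+0.09063) / (0.032·(-0.93295)) = -1.5584 rad/s; magnitude 1.5584 rad/s.

1.56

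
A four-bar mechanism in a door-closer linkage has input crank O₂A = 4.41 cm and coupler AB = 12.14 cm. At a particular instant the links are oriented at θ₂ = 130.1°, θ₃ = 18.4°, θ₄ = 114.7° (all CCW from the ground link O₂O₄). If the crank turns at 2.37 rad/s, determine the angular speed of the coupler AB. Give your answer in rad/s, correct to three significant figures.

0.230

ω₂ = 2.37 rad/s
Differentiating the loop-closure r₂e^{iθ₂}+r₃e^{iθ₃}=r₁+r₄e^{iθ₄} gives r₂ω₂e^{iθ₂}+r₃ω₃e^{iθ₃}=r₄ω₄e^{iθ₄}.
Eliminating the other unknown: ω₃ = r₂ω₂ sin(θ₄−θ₂) / [r₃ sin(θ₃−θ₄)].
Numerator sine = -0.26556; denominator sine = -0.99396.
Result = 0.0441·2.37·(-0.26556) / (0.1214·(-0.99396)) = +0.23001 rad/s; magnitude 0.23001 rad/s.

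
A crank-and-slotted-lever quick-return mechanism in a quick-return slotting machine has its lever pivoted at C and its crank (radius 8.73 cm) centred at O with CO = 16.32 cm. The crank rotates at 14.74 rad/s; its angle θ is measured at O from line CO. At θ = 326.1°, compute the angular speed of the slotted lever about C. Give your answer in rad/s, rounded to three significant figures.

4.95

ω = 14.74 rad/s
Crank pin A relative to C: A = (d + r cosθ, r sinθ); lever angle φ = atan2(r sinθ, d + r cosθ).
Differentiating tanφ: φ̇ = rω(d cosθ + r)/(d² + r² + 2dr cosθ).
d² + r² + 2dr cosθ = |CA|² = 0.0579065 m²;  d cosθ + r = +0.22276 m.
|ω_lever| = |0.0873·14.74·+0.22276| / 0.0579065 = 4.9501 rad/s.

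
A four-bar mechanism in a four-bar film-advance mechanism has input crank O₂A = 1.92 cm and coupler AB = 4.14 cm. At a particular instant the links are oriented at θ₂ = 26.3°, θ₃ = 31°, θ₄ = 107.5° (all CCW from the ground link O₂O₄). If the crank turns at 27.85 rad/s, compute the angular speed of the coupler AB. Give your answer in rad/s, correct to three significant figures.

13.1

ω₂ = 27.85 rad/s
Differentiating the loop-closure r₂e^{iθ₂}+r₃e^{iθ₃}=r₁+r₄e^{iθ₄} gives r₂ω₂e^{iθ₂}+r₃ω₃e^{iθ₃}=r₄ω₄e^{iθ₄}.
Eliminating the other unknown: ω₃ = r₂ω₂ sin(θ₄−θ₂) / [r₃ sin(θ₃−θ₄)].
Numerator sine = +0.98823; denominator sine = -0.97237.
Result = 0.0192·27.85·(+0.98823) / (0.0414·(-0.97237)) = -13.127 rad/s; magnitude 13.127 rad/s.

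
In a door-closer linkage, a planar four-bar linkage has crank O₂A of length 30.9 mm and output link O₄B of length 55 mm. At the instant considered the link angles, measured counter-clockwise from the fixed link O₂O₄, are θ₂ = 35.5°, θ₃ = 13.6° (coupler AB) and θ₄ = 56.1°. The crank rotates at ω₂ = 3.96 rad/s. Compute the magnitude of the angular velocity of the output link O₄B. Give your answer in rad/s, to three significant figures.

ω₂ = 3.96 rad/s
Differentiating the loop-closure r₂e^{iθ₂}+r₃e^{iθ₃}=r₁+r₄e^{iθ₄} gives r₂ω₂e^{iθ₂}+r₃ω₃e^{iθ₃}=r₄ω₄e^{iθ₄}.
Eliminating the other unknown: ω₄ = r₂ω₂ sin(θ₂−θ₃) / [r₄ sin(θ₄−θ₃)].
Numerator sine = +0.37299; denominator sine = +0.67559.
Result = 0.0309·3.96·(+0.37299) / (0.055·(+0.67559)) = +1.2283 rad/s; magnitude 1.2283 rad/s.

1.23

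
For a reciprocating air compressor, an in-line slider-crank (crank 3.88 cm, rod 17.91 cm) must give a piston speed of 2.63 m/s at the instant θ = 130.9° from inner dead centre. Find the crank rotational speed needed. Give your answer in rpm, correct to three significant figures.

For an in-line slider-crank, |v_piston| = rω|sinθ|·[1 + r cosθ/√(L² − r² sin²θ)].
With r = 0.0388 m, L = 0.1791 m, θ = 130.9°: the bracketed kinematic factor |dx/dθ| = 0.02511 m.
ω = v/|dx/dθ| = 2.63/0.02511 = 104.74 rad/s.
N = 60ω/(2π) = 1000.2 rpm.

1000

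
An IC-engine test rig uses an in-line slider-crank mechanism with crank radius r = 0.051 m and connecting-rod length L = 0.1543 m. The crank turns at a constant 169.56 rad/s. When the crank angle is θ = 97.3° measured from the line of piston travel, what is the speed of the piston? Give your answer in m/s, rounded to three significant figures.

ω = 169.6 rad/s
For an in-line slider-crank, x = r cosθ + √(L² − r² sin²θ), so v = −rω sinθ·[1 + r cosθ/√(L² − r² sin²θ)].
With r = 0.051 m, L = 0.1543 m, θ = 97.3°: √(L² − r² sin²θ) = 0.14577 m.
v = −0.051·169.6·0.99189·[1 + 0.051·-0.12706/0.14577] = -8.1962 m/s.
|v| = 8.1962 m/s.

8.20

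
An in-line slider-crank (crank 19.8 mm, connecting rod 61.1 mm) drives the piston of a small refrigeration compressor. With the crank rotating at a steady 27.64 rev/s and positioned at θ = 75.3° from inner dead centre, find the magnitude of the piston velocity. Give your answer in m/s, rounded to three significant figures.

3.61

ω = 2π·27.6 = 173.7 rad/s
For an in-line slider-crank, x = r cosθ + √(L² − r² sin²θ), so v = −rω sinθ·[1 + r cosθ/√(L² − r² sin²θ)].
With r = 0.0198 m, L = 0.0611 m, θ = 75.3°: √(L² − r² sin²θ) = 0.058021 m.
v = −0.0198·173.7·0.96727·[1 + 0.0198·0.25376/0.058021] = -3.6141 m/s.
|v| = 3.6141 m/s.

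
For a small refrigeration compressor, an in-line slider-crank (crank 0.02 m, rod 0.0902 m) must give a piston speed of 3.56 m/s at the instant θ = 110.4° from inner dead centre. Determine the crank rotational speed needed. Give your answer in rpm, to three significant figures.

1970

For an in-line slider-crank, |v_piston| = rω|sinθ|·[1 + r cosθ/√(L² − r² sin²θ)].
With r = 0.02 m, L = 0.0902 m, θ = 110.4°: the bracketed kinematic factor |dx/dθ| = 0.017264 m.
ω = v/|dx/dθ| = 3.56/0.017264 = 206.2 rad/s.
N = 60ω/(2π) = 1969.1 rpm.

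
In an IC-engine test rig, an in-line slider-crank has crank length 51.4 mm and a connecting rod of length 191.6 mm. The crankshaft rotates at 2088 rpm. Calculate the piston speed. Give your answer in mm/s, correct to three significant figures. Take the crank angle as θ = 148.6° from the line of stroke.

4500

ω = 2π·2088/60 = 218.7 rad/s
For an in-line slider-crank, x = r cosθ + √(L² − r² sin²θ), so v = −rω sinθ·[1 + r cosθ/√(L² − r² sin²θ)].
With r = 0.0514 m, L = 0.1916 m, θ = 148.6°: √(L² − r² sin²θ) = 0.18972 m.
v = −0.0514·218.7·0.52101·[1 + 0.0514·-0.85355/0.18972] = -4.5015 m/s.
|v| = 4.5015 m/s = 4501.5 mm/s.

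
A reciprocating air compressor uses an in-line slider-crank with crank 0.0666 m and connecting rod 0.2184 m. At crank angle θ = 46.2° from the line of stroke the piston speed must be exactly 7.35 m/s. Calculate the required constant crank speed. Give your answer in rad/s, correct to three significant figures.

For an in-line slider-crank, |v_piston| = rω|sinθ|·[1 + r cosθ/√(L² − r² sin²θ)].
With r = 0.0666 m, L = 0.2184 m, θ = 46.2°: the bracketed kinematic factor |dx/dθ| = 0.05847 m.
ω = v/|dx/dθ| = 7.35/0.05847 = 125.71 rad/s.

126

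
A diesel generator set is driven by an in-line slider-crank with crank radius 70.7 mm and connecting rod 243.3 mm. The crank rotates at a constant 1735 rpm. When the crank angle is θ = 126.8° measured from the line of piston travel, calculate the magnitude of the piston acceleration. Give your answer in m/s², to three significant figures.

ω = 2π·1735/60 = 181.7 rad/s
x(θ) = r cosθ + √(L² − r² sin²θ); with ω constant, a = ω²·d²x/dθ².
d²x/dθ² = −r cosθ − r²(cos2θ)/√u − r⁴ sin²2θ/(4u^{3/2}),  u = L² − r² sin²θ = 0.05599 m².
Substituting r = 0.0707 m, L = 0.2433 m, θ = 126.8°: d²x/dθ² = +0.047881 m.
a = ω²·d²x/dθ² = (181.7)²·(+0.047881) = +1580.6 m/s²;  |a| = 1580.6 m/s².

1580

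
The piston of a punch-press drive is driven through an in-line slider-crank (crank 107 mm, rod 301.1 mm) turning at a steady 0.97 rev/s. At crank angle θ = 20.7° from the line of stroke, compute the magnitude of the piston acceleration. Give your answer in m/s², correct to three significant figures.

4.81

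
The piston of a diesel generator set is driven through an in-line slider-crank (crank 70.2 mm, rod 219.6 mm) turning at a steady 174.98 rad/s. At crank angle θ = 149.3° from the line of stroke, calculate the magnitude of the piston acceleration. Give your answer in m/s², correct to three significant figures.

ω = 175 rad/s
x(θ) = r cosθ + √(L² − r² sin²θ); with ω constant, a = ω²·d²x/dθ².
d²x/dθ² = −r cosθ − r²(cos2θ)/√u − r⁴ sin²2θ/(4u^{3/2}),  u = L² − r² sin²θ = 0.0469396 m².
Substituting r = 0.0702 m, L = 0.2196 m, θ = 149.3°: d²x/dθ² = +0.049013 m.
a = ω²·d²x/dθ² = (175)²·(+0.049013) = +1500.7 m/s²;  |a| = 1500.7 m/s².

1500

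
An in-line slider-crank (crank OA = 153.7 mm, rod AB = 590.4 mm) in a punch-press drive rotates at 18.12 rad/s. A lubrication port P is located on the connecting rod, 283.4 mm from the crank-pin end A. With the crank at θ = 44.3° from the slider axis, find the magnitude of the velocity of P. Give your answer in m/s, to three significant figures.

2.36

ω = 18.12 rad/s.  Crank-pin speed |V_A| = rω = 2.785 m/s, perpendicular to OA.
Rod angle: sinφ = −(r/L) sinθ ⇒ φ = -10.476°; ω_rod = −rω cosθ/√(L²−r²sin²θ) = -3.4333 rad/s.
V_P = V_A + ω_rod × AP, with AP = 0.2834 m along the rod.
Components: V_Px = −rω sinθ − a·ω_rod·sinφ = -2.122 m/s;  V_Py = rω cosθ + a·ω_rod·cosφ = +1.0365 m/s.
|V_P| = √(V_Px² + V_Py²) = 2.3616 m/s.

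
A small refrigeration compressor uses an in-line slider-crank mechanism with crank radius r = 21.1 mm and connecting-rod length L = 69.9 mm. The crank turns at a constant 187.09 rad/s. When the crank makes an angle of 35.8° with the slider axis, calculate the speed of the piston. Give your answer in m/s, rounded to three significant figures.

2.88

ω = 187.1 rad/s
For an in-line slider-crank, x = r cosθ + √(L² − r² sin²θ), so v = −rω sinθ·[1 + r cosθ/√(L² − r² sin²θ)].
With r = 0.0211 m, L = 0.0699 m, θ = 35.8°: √(L² − r² sin²θ) = 0.068802 m.
v = −0.0211·187.1·0.58496·[1 + 0.0211·0.81106/0.068802] = -2.8836 m/s.
|v| = 2.8836 m/s.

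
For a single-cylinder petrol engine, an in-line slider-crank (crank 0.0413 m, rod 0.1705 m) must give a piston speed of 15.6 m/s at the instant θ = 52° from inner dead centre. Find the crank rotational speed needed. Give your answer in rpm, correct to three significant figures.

3970

For an in-line slider-crank, |v_piston| = rω|sinθ|·[1 + r cosθ/√(L² − r² sin²θ)].
With r = 0.0413 m, L = 0.1705 m, θ = 52°: the bracketed kinematic factor |dx/dθ| = 0.037489 m.
ω = v/|dx/dθ| = 15.6/0.037489 = 416.12 rad/s.
N = 60ω/(2π) = 3973.7 rpm.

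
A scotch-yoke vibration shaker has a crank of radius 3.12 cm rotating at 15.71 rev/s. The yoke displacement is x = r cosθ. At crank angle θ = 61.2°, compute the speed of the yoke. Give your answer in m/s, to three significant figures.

ω = 98.71 rad/s (from 15.71 rev/s).
x = r cosθ ⇒ ẋ = −rω sinθ.
|v| = rω|sinθ| = 0.0312·98.71·|sin 61.2°| = 2.6988 m/s.

2.70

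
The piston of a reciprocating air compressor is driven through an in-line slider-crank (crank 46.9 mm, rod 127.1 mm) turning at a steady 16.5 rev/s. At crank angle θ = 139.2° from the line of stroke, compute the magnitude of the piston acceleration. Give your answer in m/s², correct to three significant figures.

ω = 2π·16.5 = 103.7 rad/s
x(θ) = r cosθ + √(L² − r² sin²θ); with ω constant, a = ω²·d²x/dθ².
d²x/dθ² = −r cosθ − r²(cos2θ)/√u − r⁴ sin²2θ/(4u^{3/2}),  u = L² − r² sin²θ = 0.0152153 m².
Substituting r = 0.0469 m, L = 0.1271 m, θ = 139.2°: d²x/dθ² = +0.032267 m.
a = ω²·d²x/dθ² = (103.7)²·(+0.032267) = +346.81 m/s²;  |a| = 346.81 m/s².

347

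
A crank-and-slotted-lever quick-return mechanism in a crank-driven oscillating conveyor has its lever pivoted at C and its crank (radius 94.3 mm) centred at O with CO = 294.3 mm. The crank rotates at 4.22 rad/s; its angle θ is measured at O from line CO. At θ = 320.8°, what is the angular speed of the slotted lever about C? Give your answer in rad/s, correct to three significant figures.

0.926

ω = 4.22 rad/s
Crank pin A relative to C: A = (d + r cosθ, r sinθ); lever angle φ = atan2(r sinθ, d + r cosθ).
Differentiating tanφ: φ̇ = rω(d cosθ + r)/(d² + r² + 2dr cosθ).
d² + r² + 2dr cosθ = |CA|² = 0.138518 m²;  d cosθ + r = +0.32237 m.
|ω_lever| = |0.0943·4.22·+0.32237| / 0.138518 = 0.92612 rad/s.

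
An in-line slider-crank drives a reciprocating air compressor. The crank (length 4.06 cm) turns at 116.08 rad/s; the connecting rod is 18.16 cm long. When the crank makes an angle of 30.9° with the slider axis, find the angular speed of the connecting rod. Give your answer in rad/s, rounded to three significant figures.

22.4

ω = 116.1 rad/s
The rod makes angle φ with the slider axis where L sinφ = r sinθ; differentiating, L cosφ·φ̇ = r ω cosθ.
L cosφ = √(L² − r² sin²θ) = 0.1804 m.
|ω_rod| = r ω |cosθ| / √(L² − r² sin²θ) = 0.0406·116.1·0.85806/0.1804 = 22.417 rad/s.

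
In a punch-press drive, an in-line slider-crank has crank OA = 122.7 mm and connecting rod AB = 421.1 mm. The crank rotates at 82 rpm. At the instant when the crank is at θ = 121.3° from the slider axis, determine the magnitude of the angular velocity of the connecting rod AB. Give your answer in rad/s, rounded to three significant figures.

1.34

ω = 8.587 rad/s (converted from 82 rpm).
The rod makes angle φ with the slider axis where L sinφ = r sinθ; differentiating, L cosφ·φ̇ = r ω cosθ.
L cosφ = √(L² − r² sin²θ) = 0.40784 m.
|ω_rod| = r ω |cosθ| / √(L² − r² sin²θ) = 0.1227·8.587·0.51952/0.40784 = 1.3421 rad/s.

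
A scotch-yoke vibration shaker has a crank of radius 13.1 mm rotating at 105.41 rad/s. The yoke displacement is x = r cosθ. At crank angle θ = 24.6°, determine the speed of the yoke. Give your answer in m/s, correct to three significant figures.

ω = 105.4 rad/s
x = r cosθ ⇒ ẋ = −rω sinθ.
|v| = rω|sinθ| = 0.0131·105.4·|sin 24.6°| = 0.57483 m/s.

0.575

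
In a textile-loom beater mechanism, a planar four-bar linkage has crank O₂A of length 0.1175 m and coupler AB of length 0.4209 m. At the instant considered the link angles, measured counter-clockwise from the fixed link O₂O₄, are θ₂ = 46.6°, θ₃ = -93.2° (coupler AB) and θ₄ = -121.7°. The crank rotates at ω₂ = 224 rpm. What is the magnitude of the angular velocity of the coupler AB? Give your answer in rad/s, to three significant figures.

ω₂ = 23.46 rad/s (from 224 rpm).
Differentiating the loop-closure r₂e^{iθ₂}+r₃e^{iθ₃}=r₁+r₄e^{iθ₄} gives r₂ω₂e^{iθ₂}+r₃ω₃e^{iθ₃}=r₄ω₄e^{iθ₄}.
Eliminating the other unknown: ω₃ = r₂ω₂ sin(θ₄−θ₂) / [r₃ sin(θ₃−θ₄)].
Numerator sine = -0.20279; denominator sine = +0.47716.
Result = 0.1175·23.46·(-0.20279) / (0.4209·(+0.47716)) = -2.783 rad/s; magnitude 2.783 rad/s.

2.78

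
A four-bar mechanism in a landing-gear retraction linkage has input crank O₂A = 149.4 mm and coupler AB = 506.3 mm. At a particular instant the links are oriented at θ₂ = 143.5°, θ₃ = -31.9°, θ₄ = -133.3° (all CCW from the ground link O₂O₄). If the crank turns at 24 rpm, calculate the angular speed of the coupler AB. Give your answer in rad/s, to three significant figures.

0.751

ω₂ = 2.513 rad/s (from 24 rpm).
Differentiating the loop-closure r₂e^{iθ₂}+r₃e^{iθ₃}=r₁+r₄e^{iθ₄} gives r₂ω₂e^{iθ₂}+r₃ω₃e^{iθ₃}=r₄ω₄e^{iθ₄}.
Eliminating the other unknown: ω₃ = r₂ω₂ sin(θ₄−θ₂) / [r₃ sin(θ₃−θ₄)].
Numerator sine = +0.99297; denominator sine = +0.98027.
Result = 0.1494·2.513·(+0.99297) / (0.5063·(+0.98027)) = +0.75123 rad/s; magnitude 0.75123 rad/s.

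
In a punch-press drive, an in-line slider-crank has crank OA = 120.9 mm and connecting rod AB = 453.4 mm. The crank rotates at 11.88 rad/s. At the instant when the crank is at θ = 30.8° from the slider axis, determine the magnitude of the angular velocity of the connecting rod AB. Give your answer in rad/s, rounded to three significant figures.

ω = 11.88 rad/s
The rod makes angle φ with the slider axis where L sinφ = r sinθ; differentiating, L cosφ·φ̇ = r ω cosθ.
L cosφ = √(L² − r² sin²θ) = 0.44915 m.
|ω_rod| = r ω |cosθ| / √(L² − r² sin²θ) = 0.1209·11.88·0.85896/0.44915 = 2.7468 rad/s.

2.75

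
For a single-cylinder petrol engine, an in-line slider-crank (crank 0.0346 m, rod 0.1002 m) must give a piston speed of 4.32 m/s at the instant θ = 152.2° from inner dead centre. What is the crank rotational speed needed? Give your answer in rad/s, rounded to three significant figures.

388

For an in-line slider-crank, |v_piston| = rω|sinθ|·[1 + r cosθ/√(L² − r² sin²θ)].
With r = 0.0346 m, L = 0.1002 m, θ = 152.2°: the bracketed kinematic factor |dx/dθ| = 0.011143 m.
ω = v/|dx/dθ| = 4.32/0.011143 = 387.7 rad/s.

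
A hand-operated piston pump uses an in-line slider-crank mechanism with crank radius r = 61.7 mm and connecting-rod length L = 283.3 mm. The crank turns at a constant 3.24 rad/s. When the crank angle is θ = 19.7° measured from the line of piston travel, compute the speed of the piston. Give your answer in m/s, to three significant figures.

0.0812

ω = 3.24 rad/s
For an in-line slider-crank, x = r cosθ + √(L² − r² sin²θ), so v = −rω sinθ·[1 + r cosθ/√(L² − r² sin²θ)].
With r = 0.0617 m, L = 0.2833 m, θ = 19.7°: √(L² − r² sin²θ) = 0.28254 m.
v = −0.0617·3.24·0.33710·[1 + 0.0617·0.94147/0.28254] = -0.081243 m/s.
|v| = 0.081243 m/s.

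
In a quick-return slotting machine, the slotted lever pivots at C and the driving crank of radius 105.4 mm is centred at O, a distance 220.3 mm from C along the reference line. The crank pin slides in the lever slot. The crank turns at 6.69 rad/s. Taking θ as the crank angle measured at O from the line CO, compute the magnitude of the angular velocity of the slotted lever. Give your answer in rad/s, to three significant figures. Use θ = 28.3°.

ω = 6.69 rad/s
Crank pin A relative to C: A = (d + r cosθ, r sinθ); lever angle φ = atan2(r sinθ, d + r cosθ).
Differentiating tanφ: φ̇ = rω(d cosθ + r)/(d² + r² + 2dr cosθ).
d² + r² + 2dr cosθ = |CA|² = 0.10053 m²;  d cosθ + r = +0.29937 m.
|ω_lever| = |0.1054·6.69·+0.29937| / 0.10053 = 2.0998 rad/s.

2.10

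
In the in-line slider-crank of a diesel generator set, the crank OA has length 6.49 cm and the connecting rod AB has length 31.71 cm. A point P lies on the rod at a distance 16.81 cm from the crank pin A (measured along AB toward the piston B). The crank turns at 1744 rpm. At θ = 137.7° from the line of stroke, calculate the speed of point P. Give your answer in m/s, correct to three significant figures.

8.41

ω = 182.6 rad/s.  Crank-pin speed |V_A| = rω = 11.853 m/s, perpendicular to OA.
Rod angle: sinφ = −(r/L) sinθ ⇒ φ = -7.917°; ω_rod = −rω cosθ/√(L²−r²sin²θ) = +27.912 rad/s.
V_P = V_A + ω_rod × AP, with AP = 0.1681 m along the rod.
Components: V_Px = −rω sinθ − a·ω_rod·sinφ = -7.3308 m/s;  V_Py = rω cosθ + a·ω_rod·cosφ = -4.1193 m/s.
|V_P| = √(V_Px² + V_Py²) = 8.4088 m/s.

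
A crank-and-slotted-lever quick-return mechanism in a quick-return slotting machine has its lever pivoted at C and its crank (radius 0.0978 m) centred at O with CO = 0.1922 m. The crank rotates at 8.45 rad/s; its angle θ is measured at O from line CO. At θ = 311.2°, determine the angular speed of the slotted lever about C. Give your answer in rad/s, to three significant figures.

ω = 8.45 rad/s
Crank pin A relative to C: A = (d + r cosθ, r sinθ); lever angle φ = atan2(r sinθ, d + r cosθ).
Differentiating tanφ: φ̇ = rω(d cosθ + r)/(d² + r² + 2dr cosθ).
d² + r² + 2dr cosθ = |CA|² = 0.0712687 m²;  d cosθ + r = +0.2244 m.
|ω_lever| = |0.0978·8.45·+0.2244| / 0.0712687 = 2.6021 rad/s.

2.60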